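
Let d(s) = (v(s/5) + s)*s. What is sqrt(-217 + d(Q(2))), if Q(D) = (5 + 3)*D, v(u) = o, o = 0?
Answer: sqrt(39) ≈ 6.2450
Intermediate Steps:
v(u) = 0
Q(D) = 8*D
d(s) = s**2 (d(s) = (0 + s)*s = s*s = s**2)
sqrt(-217 + d(Q(2))) = sqrt(-217 + (8*2)**2) = sqrt(-217 + 16**2) = sqrt(-217 + 256) = sqrt(39)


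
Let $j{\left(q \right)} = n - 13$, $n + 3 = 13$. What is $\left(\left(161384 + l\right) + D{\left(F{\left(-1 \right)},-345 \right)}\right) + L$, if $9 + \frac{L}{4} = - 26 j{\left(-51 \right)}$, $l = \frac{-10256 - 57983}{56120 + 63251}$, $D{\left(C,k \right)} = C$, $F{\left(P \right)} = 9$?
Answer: $\frac{19298521960}{119371} \approx 1.6167 \cdot 10^{5}$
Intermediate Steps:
$n = 10$ ($n = -3 + 13 = 10$)
$j{\left(q \right)} = -3$ ($j{\left(q \right)} = 10 - 13 = -3$)
$l = - \frac{68239}{119371} \approx -0.57165$
$L = 276$ ($L = -36 + 4 \left(\left(-26\right) \left(-3\right)\right) = -36 + 4 \cdot 78 = -36 + 312 = 276$)
$\left(\left(161384 + l\right) + D{\left(F{\left(-1 \right)},-345 \right)}\right) + L = \left(\left(161384 - \frac{68239}{119371}\right) + 9\right) + 276 = \left(\frac{19264501225}{119371} + 9\right) + 276 = \frac{19265575564}{119371} + 276 = \frac{19298521960}{119371}$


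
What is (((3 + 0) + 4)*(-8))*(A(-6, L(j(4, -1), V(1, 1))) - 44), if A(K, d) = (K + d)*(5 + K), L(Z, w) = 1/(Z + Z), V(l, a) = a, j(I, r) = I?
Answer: 2135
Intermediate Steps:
L(Z, w) = 1/(2*Z)
A(K, d) = (5 + K)*(K + d)
(((3 + 0) + 4)*(-8))*(A(-6, L(j(4, -1), V(1, 1))) - 44) = (((3 + 0) + 4)*(-8))*(((-6)² + 5*(-6) + 5*((½)/4) - 3/4) - 44) = ((3 + 4)*(-8))*((36 - 30 + 5*((½)*(¼)) - 3/4) - 44) = (7*(-8))*((36 - 30 + 5*(⅛) - 6*⅛) - 44) = -56*((36 - 30 + 5/8 - ¾) - 44) = -56*(47/8 - 44) = -56*(-305/8) = 2135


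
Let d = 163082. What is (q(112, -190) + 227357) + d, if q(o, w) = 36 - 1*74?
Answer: 390401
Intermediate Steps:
q(o, w) = -38 (q(o, w) = 36 - 74 = -38)
(q(112, -190) + 227357) + d = (-38 + 227357) + 163082 = 227319 + 163082 = 390401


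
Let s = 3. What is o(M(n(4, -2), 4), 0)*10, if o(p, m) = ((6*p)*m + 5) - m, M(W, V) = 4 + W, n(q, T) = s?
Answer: 50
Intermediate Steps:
n(q, T) = 3
o(p, m) = 5 - m + 6*m*p (o(p, m) = (6*m*p + 5) - m = (5 + 6*m*p) - m = 5 - m + 6*m*p)
o(M(n(4, -2), 4), 0)*10 = (5 - 1*0 + 6*0*(4 + 3))*10 = (5 + 0 + 6*0*7)*10 = (5 + 0 + 0)*10 = 5*10 = 50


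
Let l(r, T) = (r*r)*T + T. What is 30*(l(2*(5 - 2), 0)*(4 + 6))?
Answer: 0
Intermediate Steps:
l(r, T) = T + T*r² (l(r, T) = r²*T + T = T*r² + T = T + T*r²)
30*(l(2*(5 - 2), 0)*(4 + 6)) = 30*((0*(1 + (2*(5 - 2))²))*(4 + 6)) = 30*((0*(1 + (2*3)²))*10) = 30*((0*(1 + 6²))*10) = 30*((0*(1 + 36))*10) = 30*((0*37)*10) = 30*(0*10) = 30*0 = 0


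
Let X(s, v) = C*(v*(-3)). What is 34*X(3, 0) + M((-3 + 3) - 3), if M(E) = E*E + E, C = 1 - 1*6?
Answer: 6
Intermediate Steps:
C = -5 (C = 1 - 6 = -5)
X(s, v) = 15*v (X(s, v) = -5*v*(-3) = -(-15)*v = 15*v)
M(E) = E + E² (M(E) = E² + E = E + E²)
34*X(3, 0) + M((-3 + 3) - 3) = 34*(15*0) + ((-3 + 3) - 3)*(1 + ((-3 + 3) - 3)) = 34*0 + (0 - 3)*(1 + (0 - 3)) = 0 - 3*(1 - 3) = 0 - 3*(-2) = 0 + 6 = 6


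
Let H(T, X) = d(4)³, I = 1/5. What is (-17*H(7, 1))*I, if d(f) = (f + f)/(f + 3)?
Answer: -8704/1715 ≈ -5.0752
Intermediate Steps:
d(f) = 2*f/(3 + f) (d(f) = (2*f)/(3 + f) = 2*f/(3 + f))
I = ⅕ ≈ 0.20000
H(T, X) = 512/343 (H(T, X) = (2*4/(3 + 4))³ = (2*4/7)³ = (2*4*(⅐))³ = (8/7)³ = 512/343)
(-17*H(7, 1))*I = -17*512/343*(⅕) = -8704/343*⅕ = -8704/1715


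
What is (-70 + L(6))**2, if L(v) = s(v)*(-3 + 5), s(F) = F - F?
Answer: 4900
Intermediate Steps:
s(F) = 0
L(v) = 0 (L(v) = 0*(-3 + 5) = 0*2 = 0)
(-70 + L(6))**2 = (-70 + 0)**2 = (-70)**2 = 4900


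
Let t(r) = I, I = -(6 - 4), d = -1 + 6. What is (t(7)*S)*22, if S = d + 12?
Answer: -748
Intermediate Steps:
d = 5
S = 17 (S = 5 + 12 = 17)
I = -2 (I = -1*2 = -2)
t(r) = -2
(t(7)*S)*22 = -2*17*22 = -34*22 = -748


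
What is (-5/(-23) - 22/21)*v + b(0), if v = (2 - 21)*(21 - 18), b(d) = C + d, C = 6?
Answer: 8585/161 ≈ 53.323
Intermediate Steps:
b(d) = 6 + d
v = -57 (v = -19*3 = -57)
(-5/(-23) - 22/21)*v + b(0) = (-5/(-23) - 22/21)*(-57) + (6 + 0) = (-5*(-1/23) - 22*1/21)*(-57) + 6 = (5/23 - 22/21)*(-57) + 6 = -401/483*(-57) + 6 = 7619/161 + 6 = 8585/161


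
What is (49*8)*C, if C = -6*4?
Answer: -9408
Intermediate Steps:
C = -24
(49*8)*C = (49*8)*(-24) = 392*(-24) = -9408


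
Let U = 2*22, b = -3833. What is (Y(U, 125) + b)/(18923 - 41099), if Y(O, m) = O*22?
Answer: 955/7392 ≈ 0.12919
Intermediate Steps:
U = 44
Y(O, m) = 22*O
(Y(U, 125) + b)/(18923 - 41099) = (22*44 - 3833)/(18923 - 41099) = (968 - 3833)/(-22176) = -2865*(-1/22176) = 955/7392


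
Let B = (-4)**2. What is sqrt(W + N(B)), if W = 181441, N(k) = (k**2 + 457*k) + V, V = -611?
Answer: sqrt(188398) ≈ 434.05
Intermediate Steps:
B = 16
N(k) = -611 + k**2 + 457*k (N(k) = (k**2 + 457*k) - 611 = -611 + k**2 + 457*k)
sqrt(W + N(B)) = sqrt(181441 + (-611 + 16**2 + 457*16)) = sqrt(181441 + (-611 + 256 + 7312)) = sqrt(181441 + 6957) = sqrt(188398)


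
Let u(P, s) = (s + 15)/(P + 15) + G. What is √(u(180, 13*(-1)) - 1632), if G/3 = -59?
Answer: I*√68786835/195 ≈ 42.532*I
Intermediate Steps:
G = -177 (G = 3*(-59) = -177)
u(P, s) = -177 + (15 + s)/(15 + P) (u(P, s) = (s + 15)/(P + 15) - 177 = (15 + s)/(15 + P) - 177 = -177 + (15 + s)/(15 + P))
√(u(180, 13*(-1)) - 1632) = √((-2640 + 13*(-1) - 177*180)/(15 + 180) - 1632) = √((-2640 - 13 - 31860)/195 - 1632) = √((1/195)*(-34513) - 1632) = √(-34513/195 - 1632) = √(-352753/195) = I*√68786835/195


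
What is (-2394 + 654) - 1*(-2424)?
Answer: 684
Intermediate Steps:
(-2394 + 654) - 1*(-2424) = -1740 + 2424 = 684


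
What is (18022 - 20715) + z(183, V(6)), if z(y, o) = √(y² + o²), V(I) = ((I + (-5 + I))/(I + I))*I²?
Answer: -2693 + 3*√3770 ≈ -2508.8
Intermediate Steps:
V(I) = I*(-5 + 2*I)/2 (V(I) = ((-5 + 2*I)/((2*I)))*I² = ((-5 + 2*I)*(1/(2*I)))*I² = ((-5 + 2*I)/(2*I))*I² = I*(-5 + 2*I)/2)
z(y, o) = √(o² + y²)
(18022 - 20715) + z(183, V(6)) = (18022 - 20715) + √(((½)*6*(-5 + 2*6))² + 183²) = -2693 + √(((½)*6*(-5 + 12))² + 33489) = -2693 + √(((½)*6*7)² + 33489) = -2693 + √(21² + 33489) = -2693 + √(441 + 33489) = -2693 + √33930 = -2693 + 3*√3770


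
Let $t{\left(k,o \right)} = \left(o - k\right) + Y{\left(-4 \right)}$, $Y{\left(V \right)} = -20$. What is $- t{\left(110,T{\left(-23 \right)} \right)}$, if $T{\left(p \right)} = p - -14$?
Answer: $139$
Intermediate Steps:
$T{\left(p \right)} = 14 + p$ ($T{\left(p \right)} = p + 14 = 14 + p$)
$t{\left(k,o \right)} = -20 + o - k$ ($t{\left(k,o \right)} = \left(o - k\right) - 20 = -20 + o - k$)
$- t{\left(110,T{\left(-23 \right)} \right)} = - (-20 + \left(14 - 23\right) - 110) = - (-20 - 9 - 110) = \left(-1\right) \left(-139\right) = 139$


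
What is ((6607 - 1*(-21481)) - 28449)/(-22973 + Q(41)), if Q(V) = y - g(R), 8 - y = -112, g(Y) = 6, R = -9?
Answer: 361/22859 ≈ 0.015792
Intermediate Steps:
y = 120 (y = 8 - 1*(-112) = 8 + 112 = 120)
Q(V) = 114 (Q(V) = 120 - 1*6 = 120 - 6 = 114)
((6607 - 1*(-21481)) - 28449)/(-22973 + Q(41)) = ((6607 - 1*(-21481)) - 28449)/(-22973 + 114) = ((6607 + 21481) - 28449)/(-22859) = (28088 - 28449)*(-1/22859) = -361*(-1/22859) = 361/22859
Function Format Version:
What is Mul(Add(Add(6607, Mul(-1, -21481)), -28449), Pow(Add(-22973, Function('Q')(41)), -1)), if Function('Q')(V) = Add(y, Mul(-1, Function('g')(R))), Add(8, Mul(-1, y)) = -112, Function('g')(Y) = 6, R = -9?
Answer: Rational(361, 22859) ≈ 0.015792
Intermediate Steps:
y = 120 (y = Add(8, Mul(-1, -112)) = Add(8, 112) = 120)
Function('Q')(V) = 114 (Function('Q')(V) = Add(120, Mul(-1, 6)) = Add(120, -6) = 114)
Mul(Add(Add(6607, Mul(-1, -21481)), -28449), Pow(Add(-22973, Function('Q')(41)), -1)) = Mul(Add(Add(6607, Mul(-1, -21481)), -28449), Pow(Add(-22973, 114), -1)) = Mul(Add(Add(6607, 21481), -28449), Pow(-22859, -1)) = Mul(Add(28088, -28449), Rational(-1, 22859)) = Mul(-361, Rational(-1, 22859)) = Rational(361, 22859)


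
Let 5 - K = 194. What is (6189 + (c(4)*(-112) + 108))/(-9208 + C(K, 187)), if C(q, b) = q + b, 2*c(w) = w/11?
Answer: -69043/101310 ≈ -0.68150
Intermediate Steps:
K = -189 (K = 5 - 1*194 = 5 - 194 = -189)
c(w) = w/22 (c(w) = (w/11)/2 = w/22)
C(q, b) = b + q
(6189 + (c(4)*(-112) + 108))/(-9208 + C(K, 187)) = (6189 + (((1/22)*4)*(-112) + 108))/(-9208 + (187 - 189)) = (6189 + ((2/11)*(-112) + 108))/(-9208 - 2) = (6189 + (-224/11 + 108))/(-9210) = (6189 + 964/11)*(-1/9210) = (69043/11)*(-1/9210) = -69043/101310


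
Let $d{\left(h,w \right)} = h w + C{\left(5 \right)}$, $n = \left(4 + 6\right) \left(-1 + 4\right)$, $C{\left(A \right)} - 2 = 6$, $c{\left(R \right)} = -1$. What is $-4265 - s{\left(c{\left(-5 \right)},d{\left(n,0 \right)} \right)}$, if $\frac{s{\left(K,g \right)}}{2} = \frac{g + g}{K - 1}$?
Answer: $-4249$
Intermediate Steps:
$C{\left(A \right)} = 8$ ($C{\left(A \right)} = 2 + 6 = 8$)
$n = 30$ ($n = 10 \cdot 3 = 30$)
$d{\left(h,w \right)} = 8 + h w$ ($d{\left(h,w \right)} = h w + 8 = 8 + h w$)
$s{\left(K,g \right)} = \frac{4 g}{-1 + K}$ ($s{\left(K,g \right)} = 2 \frac{g + g}{K - 1} = 2 \frac{2 g}{-1 + K} = \frac{4 g}{-1 + K}$)
$-4265 - s{\left(c{\left(-5 \right)},d{\left(n,0 \right)} \right)} = -4265 - \frac{4 \left(8 + 30 \cdot 0\right)}{-1 - 1} = -4265 - \frac{4 \left(8 + 0\right)}{-2} = -4265 - 4 \cdot 8 \left(- \frac{1}{2}\right) = -4265 - -16 = -4265 + 16 = -4249$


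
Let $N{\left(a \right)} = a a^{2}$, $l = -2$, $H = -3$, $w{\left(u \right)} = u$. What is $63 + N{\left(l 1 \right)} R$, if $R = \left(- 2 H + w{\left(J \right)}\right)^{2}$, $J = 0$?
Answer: $-225$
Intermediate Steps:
$N{\left(a \right)} = a^{3}$
$R = 36$ ($R = \left(\left(-2\right) \left(-3\right) + 0\right)^{2} = \left(6 + 0\right)^{2} = 6^{2} = 36$)
$63 + N{\left(l 1 \right)} R = 63 + \left(\left(-2\right) 1\right)^{3} \cdot 36 = 63 + \left(-2\right)^{3} \cdot 36 = 63 - 288 = -225$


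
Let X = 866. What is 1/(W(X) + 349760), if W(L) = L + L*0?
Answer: 1/350626 ≈ 2.8520e-6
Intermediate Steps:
W(L) = L (W(L) = L + 0 = L)
1/(W(X) + 349760) = 1/(866 + 349760) = 1/350626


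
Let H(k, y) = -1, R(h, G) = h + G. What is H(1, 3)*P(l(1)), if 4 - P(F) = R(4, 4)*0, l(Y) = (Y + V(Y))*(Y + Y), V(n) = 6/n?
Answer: -4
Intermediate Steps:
R(h, G) = G + h
l(Y) = 2*Y*(Y + 6/Y) (l(Y) = (Y + 6/Y)*(Y + Y) = (Y + 6/Y)*(2*Y) = 2*Y*(Y + 6/Y))
P(F) = 4 (P(F) = 4 - (4 + 4)*0 = 4 - 8*0 = 4 - 1*0 = 4 + 0 = 4)
H(1, 3)*P(l(1)) = -1*4 = -4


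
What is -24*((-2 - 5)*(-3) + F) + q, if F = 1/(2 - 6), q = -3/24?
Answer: -3985/8 ≈ -498.13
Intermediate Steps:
q = -⅛ (q = -3*1/24 = -⅛ ≈ -0.12500)
F = -¼ (F = 1/(-4) = -¼ ≈ -0.25000)
-24*((-2 - 5)*(-3) + F) + q = -24*((-2 - 5)*(-3) - ¼) - ⅛ = -24*(-7*(-3) - ¼) - ⅛ = -24*(21 - ¼) - ⅛ = -24*83/4 - ⅛ = -498 - ⅛ = -3985/8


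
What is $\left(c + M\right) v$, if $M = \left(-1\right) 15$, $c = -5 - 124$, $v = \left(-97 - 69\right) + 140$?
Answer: $3744$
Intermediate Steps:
$v = -26$ ($v = -166 + 140 = -26$)
$c = -129$
$M = -15$
$\left(c + M\right) v = \left(-129 - 15\right) \left(-26\right) = \left(-144\right) \left(-26\right) = 3744$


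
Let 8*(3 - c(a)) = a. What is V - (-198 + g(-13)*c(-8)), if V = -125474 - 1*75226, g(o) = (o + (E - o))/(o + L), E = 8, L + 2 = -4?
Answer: -3809506/19 ≈ -2.0050e+5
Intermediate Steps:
L = -6 (L = -2 - 4 = -6)
c(a) = 3 - a/8
g(o) = 8/(-6 + o) (g(o) = (o + (8 - o))/(o - 6) = 8/(-6 + o))
V = -200700 (V = -125474 - 75226 = -200700)
V - (-198 + g(-13)*c(-8)) = -200700 - (-198 + (8/(-6 - 13))*(3 - ⅛*(-8))) = -200700 - (-198 + (8/(-19))*(3 + 1)) = -200700 - (-198 + (8*(-1/19))*4) = -200700 - (-198 - 8/19*4) = -200700 - (-198 - 32/19) = -200700 - 1*(-3794/19) = -200700 + 3794/19 = -3809506/19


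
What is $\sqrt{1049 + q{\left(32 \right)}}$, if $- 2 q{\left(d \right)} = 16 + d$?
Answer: $5 \sqrt{41} \approx 32.016$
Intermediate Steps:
$q{\left(d \right)} = -8 - \frac{d}{2}$ ($q{\left(d \right)} = - \frac{16 + d}{2} = -8 - \frac{d}{2}$)
$\sqrt{1049 + q{\left(32 \right)}} = \sqrt{1049 - 24} = \sqrt{1025} = 5 \sqrt{41}$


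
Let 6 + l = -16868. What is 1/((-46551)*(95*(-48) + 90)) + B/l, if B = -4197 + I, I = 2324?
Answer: 1651438219/14877932355 ≈ 0.11100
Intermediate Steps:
l = -16874 (l = -6 - 16868 = -16874)
B = -1873 (B = -4197 + 2324 = -1873)
1/((-46551)*(95*(-48) + 90)) + B/l = 1/((-46551)*(95*(-48) + 90)) - 1873/(-16874) = -1/(46551*(-4560 + 90)) - 1873*(-1/16874) = -1/46551/(-4470) + 1873/16874 = -1/46551*(-1/4470) + 1873/16874 = 1/208082970 + 1873/16874 = 1651438219/14877932355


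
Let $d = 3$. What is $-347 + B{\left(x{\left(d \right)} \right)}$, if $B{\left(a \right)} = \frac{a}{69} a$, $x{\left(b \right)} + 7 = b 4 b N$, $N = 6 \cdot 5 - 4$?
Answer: $\frac{839098}{69} \approx 12161.0$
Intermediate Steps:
$N = 26$ ($N = 30 - 4 = 26$)
$x{\left(b \right)} = -7 + 104 b^{2}$ ($x{\left(b \right)} = -7 + b 4 b 26 = -7 + 4 b^{2} \cdot 26 = -7 + 104 b^{2}$)
$B{\left(a \right)} = \frac{a^{2}}{69}$ ($B{\left(a \right)} = a \frac{1}{69} a = \frac{a}{69} a = \frac{a^{2}}{69}$)
$-347 + B{\left(x{\left(d \right)} \right)} = -347 + \frac{\left(-7 + 104 \cdot 3^{2}\right)^{2}}{69} = -347 + \frac{\left(-7 + 104 \cdot 9\right)^{2}}{69} = -347 + \frac{\left(-7 + 936\right)^{2}}{69} = -347 + \frac{929^{2}}{69} = -347 + \frac{1}{69} \cdot 863041 = -347 + \frac{863041}{69} = \frac{839098}{69}$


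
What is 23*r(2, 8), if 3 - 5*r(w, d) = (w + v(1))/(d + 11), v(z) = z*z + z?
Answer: 1219/95 ≈ 12.832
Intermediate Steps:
v(z) = z + z² (v(z) = z² + z = z + z²)
r(w, d) = ⅗ - (2 + w)/(5*(11 + d)) (r(w, d) = ⅗ - (w + 1*(1 + 1))/(5*(d + 11)) = ⅗ - (w + 1*2)/(5*(11 + d)) = ⅗ - (w + 2)/(5*(11 + d)) = ⅗ - (2 + w)/(5*(11 + d)))
23*r(2, 8) = 23*((31 - 1*2 + 3*8)/(5*(11 + 8))) = 23*((⅕)*(31 - 2 + 24)/19) = 23*((⅕)*(1/19)*53) = 23*(53/95) = 1219/95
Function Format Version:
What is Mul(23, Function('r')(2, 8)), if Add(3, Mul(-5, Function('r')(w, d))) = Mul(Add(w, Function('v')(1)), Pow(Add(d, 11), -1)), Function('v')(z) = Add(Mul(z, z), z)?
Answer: Rational(1219, 95) ≈ 12.832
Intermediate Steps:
Function('v')(z) = Add(z, Pow(z, 2)) (Function('v')(z) = Add(Pow(z, 2), z) = Add(z, Pow(z, 2)))
Function('r')(w, d) = Add(Rational(3, 5), Mul(Rational(-1, 5), Pow(Add(11, d), -1), Add(2, w))) (Function('r')(w, d) = Add(Rational(3, 5), Mul(Rational(-1, 5), Mul(Add(w, Mul(1, Add(1, 1))), Pow(Add(d, 11), -1)))) = Add(Rational(3, 5), Mul(Rational(-1, 5), Mul(Add(w, Mul(1, 2)), Pow(Add(11, d), -1)))) = Add(Rational(3, 5), Mul(Rational(-1, 5), Mul(Add(w, 2), Pow(Add(11, d), -1)))) = Add(Rational(3, 5), Mul(Rational(-1, 5), Mul(Add(2, w), Pow(Add(11, d), -1)))) = Add(Rational(3, 5), Mul(Rational(-1, 5), Mul(Pow(Add(11, d), -1), Add(2, w)))) = Add(Rational(3, 5), Mul(Rational(-1, 5), Pow(Add(11, d), -1), Add(2, w))))
Mul(23, Function('r')(2, 8)) = Mul(23, Mul(Rational(1, 5), Pow(Add(11, 8), -1), Add(31, Mul(-1, 2), Mul(3, 8)))) = Mul(23, Mul(Rational(1, 5), Pow(19, -1), Add(31, -2, 24))) = Mul(23, Mul(Rational(1, 5), Rational(1, 19), 53)) = Mul(23, Rational(53, 95)) = Rational(1219, 95)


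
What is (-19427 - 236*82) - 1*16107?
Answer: -54886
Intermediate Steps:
(-19427 - 236*82) - 1*16107 = (-19427 - 1*19352) - 16107 = (-19427 - 19352) - 16107 = -38779 - 16107 = -54886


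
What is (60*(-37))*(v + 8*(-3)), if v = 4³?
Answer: -88800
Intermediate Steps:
v = 64
(60*(-37))*(v + 8*(-3)) = (60*(-37))*(64 + 8*(-3)) = -2220*(64 - 24) = -2220*40 = -88800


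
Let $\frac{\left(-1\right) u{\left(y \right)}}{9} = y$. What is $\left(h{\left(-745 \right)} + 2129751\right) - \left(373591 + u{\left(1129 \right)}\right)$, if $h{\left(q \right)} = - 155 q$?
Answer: $1881796$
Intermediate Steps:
$u{\left(y \right)} = - 9 y$
$\left(h{\left(-745 \right)} + 2129751\right) - \left(373591 + u{\left(1129 \right)}\right) = \left(\left(-155\right) \left(-745\right) + 2129751\right) - \left(373591 - 10161\right) = \left(115475 + 2129751\right) - 363430 = 2245226 + \left(-373591 + 10161\right) = 2245226 - 363430 = 1881796$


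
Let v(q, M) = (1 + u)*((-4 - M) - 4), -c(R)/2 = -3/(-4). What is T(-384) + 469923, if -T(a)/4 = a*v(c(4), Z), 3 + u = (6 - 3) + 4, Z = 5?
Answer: 370083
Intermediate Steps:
u = 4 (u = -3 + ((6 - 3) + 4) = -3 + (3 + 4) = -3 + 7 = 4)
c(R) = -3/2 (c(R) = -(-6)/(-4) = -(-6)*(-1)/4 = -2*¾ = -3/2)
v(q, M) = -40 - 5*M (v(q, M) = (1 + 4)*((-4 - M) - 4) = 5*(-8 - M) = -40 - 5*M)
T(a) = 260*a (T(a) = -4*a*(-40 - 5*5) = -4*a*(-40 - 25) = -4*a*(-65) = -(-260)*a = 260*a)
T(-384) + 469923 = 260*(-384) + 469923 = -99840 + 469923 = 370083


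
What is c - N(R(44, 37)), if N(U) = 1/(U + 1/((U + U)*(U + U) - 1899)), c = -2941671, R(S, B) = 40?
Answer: -529621393012/180041 ≈ -2.9417e+6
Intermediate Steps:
N(U) = 1/(U + 1/(-1899 + 4*U²)) (N(U) = 1/(U + 1/((2*U)*(2*U) - 1899)) = 1/(U + 1/(4*U² - 1899)) = 1/(U + 1/(-1899 + 4*U²)))
c - N(R(44, 37)) = -2941671 - (-1899 + 4*40²)/(1 - 1899*40 + 4*40³) = -2941671 - (-1899 + 4*1600)/(1 - 75960 + 4*64000) = -2941671 - (-1899 + 6400)/(1 - 75960 + 256000) = -2941671 - 4501/180041 = -529621393012/180041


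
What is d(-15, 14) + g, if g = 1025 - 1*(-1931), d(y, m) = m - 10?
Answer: 2960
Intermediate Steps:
d(y, m) = -10 + m
g = 2956 (g = 1025 + 1931 = 2956)
d(-15, 14) + g = (-10 + 14) + 2956 = 4 + 2956 = 2960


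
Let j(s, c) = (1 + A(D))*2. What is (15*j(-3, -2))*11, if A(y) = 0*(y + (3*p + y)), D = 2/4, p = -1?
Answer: 330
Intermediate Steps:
D = ½ (D = 2*(¼) = ½ ≈ 0.50000)
A(y) = 0 (A(y) = 0*(y + (3*(-1) + y)) = 0*(y + (-3 + y)) = 0*(-3 + 2*y) = 0)
j(s, c) = 2 (j(s, c) = (1 + 0)*2 = 1*2 = 2)
(15*j(-3, -2))*11 = (15*2)*11 = 30*11 = 330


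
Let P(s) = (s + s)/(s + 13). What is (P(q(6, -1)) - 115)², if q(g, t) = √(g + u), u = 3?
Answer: 840889/64 ≈ 13139.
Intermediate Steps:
q(g, t) = √(3 + g) (q(g, t) = √(g + 3) = √(3 + g))
P(s) = 2*s/(13 + s) (P(s) = (2*s)/(13 + s) = 2*s/(13 + s))
(P(q(6, -1)) - 115)² = (2*√(3 + 6)/(13 + √(3 + 6)) - 115)² = (2*√9/(13 + √9) - 115)² = (2*3/(13 + 3) - 115)² = (2*3/16 - 115)² = (2*3*(1/16) - 115)² = (3/8 - 115)² = (-917/8)² = 840889/64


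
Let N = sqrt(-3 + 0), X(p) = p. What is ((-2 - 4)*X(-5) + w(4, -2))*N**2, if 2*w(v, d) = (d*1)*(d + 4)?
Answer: -84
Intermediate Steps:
N = I*sqrt(3) (N = sqrt(-3) = I*sqrt(3) ≈ 1.732*I)
w(v, d) = d*(4 + d)/2 (w(v, d) = ((d*1)*(d + 4))/2 = (d*(4 + d))/2 = d*(4 + d)/2)
((-2 - 4)*X(-5) + w(4, -2))*N**2 = ((-2 - 4)*(-5) + (1/2)*(-2)*(4 - 2))*(I*sqrt(3))**2 = (-6*(-5) + (1/2)*(-2)*2)*(-3) = (30 - 2)*(-3) = 28*(-3) = -84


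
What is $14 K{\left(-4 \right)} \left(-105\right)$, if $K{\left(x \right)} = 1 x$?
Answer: $5880$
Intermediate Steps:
$K{\left(x \right)} = x$
$14 K{\left(-4 \right)} \left(-105\right) = 14 \left(-4\right) \left(-105\right) = \left(-56\right) \left(-105\right) = 5880$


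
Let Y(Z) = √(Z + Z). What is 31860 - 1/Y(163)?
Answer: 31860 - √326/326 ≈ 31860.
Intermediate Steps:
Y(Z) = √2*√Z (Y(Z) = √(2*Z) = √2*√Z)
31860 - 1/Y(163) = 31860 - 1/(√2*√163) = 31860 - 1/(√326) = 31860 - √326/326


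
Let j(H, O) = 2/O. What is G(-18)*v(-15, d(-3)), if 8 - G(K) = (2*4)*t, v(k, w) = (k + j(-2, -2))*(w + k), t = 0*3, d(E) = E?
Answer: 2304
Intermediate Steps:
t = 0
v(k, w) = (-1 + k)*(k + w) (v(k, w) = (k + 2/(-2))*(w + k) = (k + 2*(-½))*(k + w) = (k - 1)*(k + w) = (-1 + k)*(k + w))
G(K) = 8 (G(K) = 8 - 2*4*0 = 8 - 8*0 = 8 - 1*0 = 8 + 0 = 8)
G(-18)*v(-15, d(-3)) = 8*((-15)² - 1*(-15) - 1*(-3) - 15*(-3)) = 8*(225 + 15 + 3 + 45) = 8*288 = 2304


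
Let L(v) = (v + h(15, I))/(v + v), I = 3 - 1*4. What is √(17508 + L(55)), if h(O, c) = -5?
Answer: √2118523/11 ≈ 132.32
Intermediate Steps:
I = -1 (I = 3 - 4 = -1)
L(v) = (-5 + v)/(2*v) (L(v) = (v - 5)/(v + v) = (-5 + v)/((2*v)) = (-5 + v)*(1/(2*v)) = (-5 + v)/(2*v))
√(17508 + L(55)) = √(17508 + (½)*(-5 + 55)/55) = √(17508 + (½)*(1/55)*50) = √(17508 + 5/11) = √(192593/11) = √2118523/11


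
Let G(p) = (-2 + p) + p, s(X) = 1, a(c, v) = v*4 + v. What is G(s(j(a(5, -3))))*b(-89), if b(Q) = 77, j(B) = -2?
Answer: 0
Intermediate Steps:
a(c, v) = 5*v (a(c, v) = 4*v + v = 5*v)
G(p) = -2 + 2*p
G(s(j(a(5, -3))))*b(-89) = (-2 + 2*1)*77 = (-2 + 2)*77 = 0*77 = 0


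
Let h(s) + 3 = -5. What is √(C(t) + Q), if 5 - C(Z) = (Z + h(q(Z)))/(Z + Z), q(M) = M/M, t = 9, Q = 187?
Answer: √6910/6 ≈ 13.854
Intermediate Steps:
q(M) = 1
h(s) = -8 (h(s) = -3 - 5 = -8)
C(Z) = 5 - (-8 + Z)/(2*Z) (C(Z) = 5 - (Z - 8)/(Z + Z) = 5 - (-8 + Z)/(2*Z))
√(C(t) + Q) = √((9/2 + 4/9) + 187) = √(89/18 + 187) = √(3455/18) = √6910/6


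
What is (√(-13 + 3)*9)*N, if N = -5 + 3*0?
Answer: -45*I*√10 ≈ -142.3*I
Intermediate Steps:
N = -5 (N = -5 + 0 = -5)
(√(-13 + 3)*9)*N = (√(-13 + 3)*9)*(-5) = (√(-10)*9)*(-5) = ((I*√10)*9)*(-5) = (9*I*√10)*(-5) = -45*I*√10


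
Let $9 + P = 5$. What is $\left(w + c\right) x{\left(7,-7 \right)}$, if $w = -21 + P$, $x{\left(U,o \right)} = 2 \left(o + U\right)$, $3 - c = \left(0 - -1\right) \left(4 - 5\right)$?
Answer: $0$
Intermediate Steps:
$P = -4$ ($P = -9 + 5 = -4$)
$c = 4$ ($c = 3 - \left(0 - -1\right) \left(4 - 5\right) = 3 - \left(0 + 1\right) \left(-1\right) = 3 - 1 \left(-1\right) = 3 - -1 = 3 + 1 = 4$)
$x{\left(U,o \right)} = 2 U + 2 o$ ($x{\left(U,o \right)} = 2 \left(U + o\right) = 2 U + 2 o$)
$w = -25$ ($w = -21 - 4 = -25$)
$\left(w + c\right) x{\left(7,-7 \right)} = \left(-25 + 4\right) \left(2 \cdot 7 + 2 \left(-7\right)\right) = - 21 \left(14 - 14\right) = \left(-21\right) 0 = 0$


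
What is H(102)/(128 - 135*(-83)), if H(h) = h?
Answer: 102/11333 ≈ 0.0090003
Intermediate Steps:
H(102)/(128 - 135*(-83)) = 102/(128 - 135*(-83)) = 102/(128 + 11205) = 102/11333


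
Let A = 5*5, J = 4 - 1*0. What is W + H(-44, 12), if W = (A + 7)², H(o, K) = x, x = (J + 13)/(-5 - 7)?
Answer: 12271/12 ≈ 1022.6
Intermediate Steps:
J = 4 (J = 4 + 0 = 4)
A = 25
x = -17/12 (x = (4 + 13)/(-5 - 7) = 17/(-12) = 17*(-1/12) = -17/12 ≈ -1.4167)
H(o, K) = -17/12
W = 1024 (W = (25 + 7)² = 32² = 1024)
W + H(-44, 12) = 1024 - 17/12 = 12271/12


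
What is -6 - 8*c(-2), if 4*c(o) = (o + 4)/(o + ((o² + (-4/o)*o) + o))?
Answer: -5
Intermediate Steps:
c(o) = (4 + o)/(4*(-4 + o² + 2*o)) (c(o) = ((o + 4)/(o + ((o² + (-4/o)*o) + o)))/4 = ((4 + o)/(o + ((o² - 4) + o)))/4 = ((4 + o)/(o + ((-4 + o²) + o)))/4 = ((4 + o)/(o + (-4 + o + o²)))/4 = ((4 + o)/(-4 + o² + 2*o))/4 = (4 + o)/(4*(-4 + o² + 2*o)))
-6 - 8*c(-2) = -6 - 2*(4 - 2)/(-4 + (-2)² + 2*(-2)) = -6 - 2*2/(-4 + 4 - 4) = -6 - 2*2/(-4) = -6 - 2*(-1)*2/4 = -6 - 8*(-⅛) = -6 + 1 = -5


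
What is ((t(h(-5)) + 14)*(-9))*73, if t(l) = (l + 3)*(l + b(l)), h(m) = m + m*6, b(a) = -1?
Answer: -766062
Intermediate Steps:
h(m) = 7*m (h(m) = m + 6*m = 7*m)
t(l) = (-1 + l)*(3 + l) (t(l) = (l + 3)*(l - 1) = (3 + l)*(-1 + l) = (-1 + l)*(3 + l))
((t(h(-5)) + 14)*(-9))*73 = (((-3 + (7*(-5))**2 + 2*(7*(-5))) + 14)*(-9))*73 = (((-3 + (-35)**2 + 2*(-35)) + 14)*(-9))*73 = (((-3 + 1225 - 70) + 14)*(-9))*73 = ((1152 + 14)*(-9))*73 = (1166*(-9))*73 = -10494*73 = -766062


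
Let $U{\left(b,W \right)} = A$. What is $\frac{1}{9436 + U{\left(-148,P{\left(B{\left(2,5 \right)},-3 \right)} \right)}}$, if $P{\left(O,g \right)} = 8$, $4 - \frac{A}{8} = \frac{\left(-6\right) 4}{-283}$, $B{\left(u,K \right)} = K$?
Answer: $\frac{283}{2679252} \approx 0.00010563$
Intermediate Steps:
$A = \frac{8864}{283}$ ($A = 32 - 8 \frac{\left(-6\right) 4}{-283} = 32 - 8 \left(\left(-24\right) \left(- \frac{1}{283}\right)\right) = 32 - \frac{192}{283} = \frac{8864}{283} \approx 31.322$)
$U{\left(b,W \right)} = \frac{8864}{283}$
$\frac{1}{9436 + U{\left(-148,P{\left(B{\left(2,5 \right)},-3 \right)} \right)}} = \frac{1}{9436 + \frac{8864}{283}} = \frac{1}{\frac{2679252}{283}} = \frac{283}{2679252}$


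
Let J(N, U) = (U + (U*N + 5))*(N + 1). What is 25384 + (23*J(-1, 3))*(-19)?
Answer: 25384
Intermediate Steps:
J(N, U) = (1 + N)*(5 + U + N*U) (J(N, U) = (U + (N*U + 5))*(1 + N) = (U + (5 + N*U))*(1 + N) = (5 + U + N*U)*(1 + N) = (1 + N)*(5 + U + N*U))
25384 + (23*J(-1, 3))*(-19) = 25384 + (23*(5 + 3 + 5*(-1) + 3*(-1)² + 2*(-1)*3))*(-19) = 25384 + (23*(5 + 3 - 5 + 3*1 - 6))*(-19) = 25384 + (23*(5 + 3 - 5 + 3 - 6))*(-19) = 25384 + (23*0)*(-19) = 25384 + 0*(-19) = 25384 + 0 = 25384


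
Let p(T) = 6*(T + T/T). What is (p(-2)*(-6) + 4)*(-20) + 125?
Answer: -675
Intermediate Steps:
p(T) = 6 + 6*T (p(T) = 6*(T + 1) = 6*(1 + T) = 6 + 6*T)
(p(-2)*(-6) + 4)*(-20) + 125 = ((6 + 6*(-2))*(-6) + 4)*(-20) + 125 = ((6 - 12)*(-6) + 4)*(-20) + 125 = (-6*(-6) + 4)*(-20) + 125 = (36 + 4)*(-20) + 125 = 40*(-20) + 125 = -800 + 125 = -675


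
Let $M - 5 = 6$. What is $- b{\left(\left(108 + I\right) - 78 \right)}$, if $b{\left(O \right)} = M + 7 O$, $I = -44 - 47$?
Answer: $416$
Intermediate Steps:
$M = 11$ ($M = 5 + 6 = 11$)
$I = -91$ ($I = -44 - 47 = -91$)
$b{\left(O \right)} = 11 + 7 O$
$- b{\left(\left(108 + I\right) - 78 \right)} = - (11 + 7 \left(\left(108 - 91\right) - 78\right)) = - (11 + 7 \left(17 - 78\right)) = - (11 + 7 \left(-61\right)) = - (11 - 427) = \left(-1\right) \left(-416\right) = 416$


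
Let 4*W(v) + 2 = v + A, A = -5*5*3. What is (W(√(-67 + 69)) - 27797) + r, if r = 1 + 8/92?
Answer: -2558995/92 + √2/4 ≈ -27815.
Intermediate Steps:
A = -75 (A = -25*3 = -75)
r = 25/23 (r = 1 + 8*(1/92) = 1 + 2/23 = 25/23 ≈ 1.0870)
W(v) = -77/4 + v/4 (W(v) = -½ + (v - 75)/4 = -½ + (-75 + v)/4 = -½ + (-75/4 + v/4) = -77/4 + v/4)
(W(√(-67 + 69)) - 27797) + r = ((-77/4 + √(-67 + 69)/4) - 27797) + 25/23 = ((-77/4 + √2/4) - 27797) + 25/23 = (-111265/4 + √2/4) + 25/23 = -2558995/92 + √2/4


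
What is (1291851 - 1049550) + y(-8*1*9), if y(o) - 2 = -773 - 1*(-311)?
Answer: 241841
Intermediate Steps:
y(o) = -460 (y(o) = 2 + (-773 - 1*(-311)) = 2 + (-773 + 311) = 2 - 462 = -460)
(1291851 - 1049550) + y(-8*1*9) = (1291851 - 1049550) - 460 = 242301 - 460 = 241841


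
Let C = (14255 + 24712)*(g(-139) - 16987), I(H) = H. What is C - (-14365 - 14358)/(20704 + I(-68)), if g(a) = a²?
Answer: 1876823138731/20636 ≈ 9.0949e+7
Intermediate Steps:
C = 90948978 (C = (14255 + 24712)*((-139)² - 16987) = 38967*(19321 - 16987) = 38967*2334 = 90948978)
C - (-14365 - 14358)/(20704 + I(-68)) = 90948978 - (-14365 - 14358)/(20704 - 68) = 90948978 - (-28723)/20636 = 90948978 - 1*(-28723/20636) = 90948978 + 28723/20636 = 1876823138731/20636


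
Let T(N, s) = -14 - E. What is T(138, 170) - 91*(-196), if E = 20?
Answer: 17802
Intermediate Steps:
T(N, s) = -34 (T(N, s) = -14 - 1*20 = -14 - 20 = -34)
T(138, 170) - 91*(-196) = -34 - 91*(-196) = -34 + 17836 = 17802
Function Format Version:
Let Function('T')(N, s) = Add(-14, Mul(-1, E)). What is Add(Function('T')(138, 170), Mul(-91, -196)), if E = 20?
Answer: 17802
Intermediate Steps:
Function('T')(N, s) = -34 (Function('T')(N, s) = Add(-14, Mul(-1, 20)) = Add(-14, -20) = -34)
Add(Function('T')(138, 170), Mul(-91, -196)) = Add(-34, Mul(-91, -196)) = Add(-34, 17836) = 17802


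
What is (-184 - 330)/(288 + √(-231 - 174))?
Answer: -16448/9261 + 514*I*√5/9261 ≈ -1.7761 + 0.12411*I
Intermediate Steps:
(-184 - 330)/(288 + √(-231 - 174)) = -514/(288 + √(-405)) = -514/(288 + 9*I*√5)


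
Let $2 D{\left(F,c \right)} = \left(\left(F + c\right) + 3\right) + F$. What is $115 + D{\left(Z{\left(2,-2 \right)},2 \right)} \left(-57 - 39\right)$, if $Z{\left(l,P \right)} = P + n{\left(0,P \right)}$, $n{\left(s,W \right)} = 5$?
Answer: $-413$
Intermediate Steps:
$Z{\left(l,P \right)} = 5 + P$ ($Z{\left(l,P \right)} = P + 5 = 5 + P$)
$D{\left(F,c \right)} = \frac{3}{2} + F + \frac{c}{2}$ ($D{\left(F,c \right)} = \frac{\left(\left(F + c\right) + 3\right) + F}{2} = \frac{\left(3 + F + c\right) + F}{2} = \frac{3 + c + 2 F}{2} = \frac{3}{2} + F + \frac{c}{2}$)
$115 + D{\left(Z{\left(2,-2 \right)},2 \right)} \left(-57 - 39\right) = 115 + \left(\frac{3}{2} + \left(5 - 2\right) + \frac{1}{2} \cdot 2\right) \left(-57 - 39\right) = 115 + \left(\frac{3}{2} + 3 + 1\right) \left(-96\right) = 115 + \frac{11}{2} \left(-96\right) = 115 - 528 = -413$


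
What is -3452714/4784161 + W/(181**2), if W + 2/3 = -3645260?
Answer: -2289473253868/20443551981 ≈ -111.99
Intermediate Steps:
W = -10935782/3 (W = -2/3 - 3645260 = -10935782/3 ≈ -3.6453e+6)
-3452714/4784161 + W/(181**2) = -3452714/4784161 - 10935782/(3*(181**2)) = -3452714*1/4784161 - 10935782/3/32761 = -150118/208007 - 10935782/3*1/32761 = -150118/208007 - 10935782/98283 = -2289473253868/20443551981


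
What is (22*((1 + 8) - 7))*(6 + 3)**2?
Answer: 3564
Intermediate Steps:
(22*((1 + 8) - 7))*(6 + 3)**2 = (22*(9 - 7))*9**2 = (22*2)*81 = 44*81 = 3564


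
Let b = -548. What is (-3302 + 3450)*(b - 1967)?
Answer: -372220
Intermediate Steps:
(-3302 + 3450)*(b - 1967) = (-3302 + 3450)*(-548 - 1967) = 148*(-2515) = -372220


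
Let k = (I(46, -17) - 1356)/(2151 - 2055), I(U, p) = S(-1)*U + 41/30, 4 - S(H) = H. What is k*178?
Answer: -3002771/1440 ≈ -2085.3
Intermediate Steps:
S(H) = 4 - H
I(U, p) = 41/30 + 5*U (I(U, p) = (4 - 1*(-1))*U + 41/30 = (4 + 1)*U + 41*(1/30) = 5*U + 41/30 = 41/30 + 5*U)
k = -33739/2880 (k = ((41/30 + 5*46) - 1356)/(2151 - 2055) = ((41/30 + 230) - 1356)/96 = (6941/30 - 1356)*(1/96) = -33739/30*1/96 = -33739/2880 ≈ -11.715)
k*178 = -33739/2880*178 = -3002771/1440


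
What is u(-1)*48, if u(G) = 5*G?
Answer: -240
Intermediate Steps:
u(-1)*48 = (5*(-1))*48 = -5*48 = -240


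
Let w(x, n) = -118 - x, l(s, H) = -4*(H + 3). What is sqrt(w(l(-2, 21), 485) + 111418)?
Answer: 2*sqrt(27849) ≈ 333.76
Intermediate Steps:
l(s, H) = -12 - 4*H (l(s, H) = -4*(3 + H) = -12 - 4*H)
sqrt(w(l(-2, 21), 485) + 111418) = sqrt((-118 - (-12 - 4*21)) + 111418) = sqrt((-118 - (-12 - 84)) + 111418) = sqrt((-118 - 1*(-96)) + 111418) = sqrt((-118 + 96) + 111418) = sqrt(-22 + 111418) = sqrt(111396) = 2*sqrt(27849)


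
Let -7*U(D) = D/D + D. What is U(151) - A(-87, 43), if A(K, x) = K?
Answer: 457/7 ≈ 65.286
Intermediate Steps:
U(D) = -1/7 - D/7 (U(D) = -(D/D + D)/7 = -(1 + D)/7 = -1/7 - D/7)
U(151) - A(-87, 43) = (-1/7 - 1/7*151) - 1*(-87) = (-1/7 - 151/7) + 87 = -152/7 + 87 = 457/7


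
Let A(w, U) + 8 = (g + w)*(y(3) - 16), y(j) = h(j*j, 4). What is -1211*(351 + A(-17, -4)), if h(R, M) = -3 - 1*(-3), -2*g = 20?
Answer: -938525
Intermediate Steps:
g = -10 (g = -½*20 = -10)
h(R, M) = 0 (h(R, M) = -3 + 3 = 0)
y(j) = 0
A(w, U) = 152 - 16*w (A(w, U) = -8 + (-10 + w)*(0 - 16) = -8 + (-10 + w)*(-16) = -8 + (160 - 16*w) = 152 - 16*w)
-1211*(351 + A(-17, -4)) = -1211*(351 + (152 - 16*(-17))) = -1211*(351 + (152 + 272)) = -1211*(351 + 424) = -1211*775 = -938525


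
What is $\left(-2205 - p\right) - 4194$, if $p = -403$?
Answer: $-5996$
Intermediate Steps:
$\left(-2205 - p\right) - 4194 = \left(-2205 - -403\right) - 4194 = \left(-2205 + 403\right) - 4194 = -1802 - 4194 = -5996$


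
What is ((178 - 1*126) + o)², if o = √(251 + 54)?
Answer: (52 + √305)² ≈ 4825.3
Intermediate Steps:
o = √305 ≈ 17.464
((178 - 1*126) + o)² = ((178 - 1*126) + √305)² = ((178 - 126) + √305)² = (52 + √305)²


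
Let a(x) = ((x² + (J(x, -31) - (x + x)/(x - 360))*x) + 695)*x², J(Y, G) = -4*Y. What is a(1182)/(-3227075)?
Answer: 802771323397668/442109275 ≈ 1.8158e+6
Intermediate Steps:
a(x) = x²*(695 + x² + x*(-4*x - 2*x/(-360 + x))) (a(x) = ((x² + (-4*x - (x + x)/(x - 360))*x) + 695)*x² = ((x² + (-4*x - 2*x/(-360 + x))*x) + 695)*x² = ((x² + x*(-4*x - 2*x/(-360 + x))) + 695)*x² = (695 + x² + x*(-4*x - 2*x/(-360 + x)))*x² = x²*(695 + x² + x*(-4*x - 2*x/(-360 + x))))
a(1182)/(-3227075) = (1182²*(-250200 - 3*1182³ + 695*1182 + 1078*1182²)/(-360 + 1182))/(-3227075) = (1397124*(-250200 - 3*1651400568 + 821490 + 1078*1397124)/822)*(-1/3227075) = (1397124*(1/822)*(-250200 - 4954201704 + 821490 + 1506099672))*(-1/3227075) = (1397124*(1/822)*(-3447530742))*(-1/3227075) = -802771323397668/137*(-1/3227075) = 802771323397668/442109275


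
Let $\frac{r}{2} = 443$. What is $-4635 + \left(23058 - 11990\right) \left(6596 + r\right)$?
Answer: $82806141$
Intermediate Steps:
$r = 886$ ($r = 2 \cdot 443 = 886$)
$-4635 + \left(23058 - 11990\right) \left(6596 + r\right) = -4635 + \left(23058 - 11990\right) \left(6596 + 886\right) = -4635 + 11068 \cdot 7482 = -4635 + 82810776 = 82806141$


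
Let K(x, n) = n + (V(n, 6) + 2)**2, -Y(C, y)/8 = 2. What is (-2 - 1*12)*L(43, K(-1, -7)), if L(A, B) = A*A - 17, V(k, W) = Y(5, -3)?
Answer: -25648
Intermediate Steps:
Y(C, y) = -16 (Y(C, y) = -8*2 = -16)
V(k, W) = -16
K(x, n) = 196 + n (K(x, n) = n + (-16 + 2)**2 = n + (-14)**2 = n + 196 = 196 + n)
L(A, B) = -17 + A**2 (L(A, B) = A**2 - 17 = -17 + A**2)
(-2 - 1*12)*L(43, K(-1, -7)) = (-2 - 1*12)*(-17 + 43**2) = (-2 - 12)*(-17 + 1849) = -14*1832 = -25648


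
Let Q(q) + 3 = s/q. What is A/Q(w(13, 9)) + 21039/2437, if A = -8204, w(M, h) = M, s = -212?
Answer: 265191713/611687 ≈ 433.54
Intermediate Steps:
Q(q) = -3 - 212/q
A/Q(w(13, 9)) + 21039/2437 = -8204/(-3 - 212/13) + 21039/2437 = -8204/(-251/13) + 21039/2437 = -8204*(-13/251) + 21039/2437 = 106652/251 + 21039/2437 = 265191713/611687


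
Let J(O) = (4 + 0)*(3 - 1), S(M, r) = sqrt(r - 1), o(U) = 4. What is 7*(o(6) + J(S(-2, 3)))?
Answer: 84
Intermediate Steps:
S(M, r) = sqrt(-1 + r)
J(O) = 8 (J(O) = 4*2 = 8)
7*(o(6) + J(S(-2, 3))) = 7*(4 + 8) = 7*12 = 84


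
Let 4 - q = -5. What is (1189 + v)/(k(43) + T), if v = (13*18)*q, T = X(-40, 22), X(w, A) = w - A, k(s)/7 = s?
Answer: 3295/239 ≈ 13.787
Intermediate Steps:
q = 9 (q = 4 - 1*(-5) = 4 + 5 = 9)
k(s) = 7*s
T = -62 (T = -40 - 1*22 = -40 - 22 = -62)
v = 2106 (v = (13*18)*9 = 234*9 = 2106)
(1189 + v)/(k(43) + T) = (1189 + 2106)/(7*43 - 62) = 3295/(301 - 62) = 3295/239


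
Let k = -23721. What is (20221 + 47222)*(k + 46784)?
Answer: 1555437909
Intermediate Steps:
(20221 + 47222)*(k + 46784) = (20221 + 47222)*(-23721 + 46784) = 67443*23063 = 1555437909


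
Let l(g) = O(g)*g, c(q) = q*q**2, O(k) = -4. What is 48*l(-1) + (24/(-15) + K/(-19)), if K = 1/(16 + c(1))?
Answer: 307491/1615 ≈ 190.40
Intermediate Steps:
c(q) = q**3
K = 1/17 (K = 1/(16 + 1**3) = 1/(16 + 1) = 1/17 ≈ 0.058824)
l(g) = -4*g
48*l(-1) + (24/(-15) + K/(-19)) = 48*(-4*(-1)) + (24/(-15) + (1/17)/(-19)) = 48*4 + (24*(-1/15) + (1/17)*(-1/19)) = 192 + (-8/5 - 1/323) = 192 - 2589/1615 = 307491/1615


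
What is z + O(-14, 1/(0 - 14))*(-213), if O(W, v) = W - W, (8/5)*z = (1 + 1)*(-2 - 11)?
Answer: -65/4 ≈ -16.250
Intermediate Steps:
z = -65/4 (z = 5*((1 + 1)*(-2 - 11))/8 = 5*(2*(-13))/8 = (5/8)*(-26) = -65/4 ≈ -16.250)
O(W, v) = 0
z + O(-14, 1/(0 - 14))*(-213) = -65/4 + 0*(-213) = -65/4 + 0 = -65/4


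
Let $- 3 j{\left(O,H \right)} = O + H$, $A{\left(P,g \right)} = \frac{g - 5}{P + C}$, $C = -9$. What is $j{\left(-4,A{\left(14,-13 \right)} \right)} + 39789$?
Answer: $\frac{596873}{15} \approx 39792.0$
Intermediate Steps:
$A{\left(P,g \right)} = \frac{-5 + g}{-9 + P}$ ($A{\left(P,g \right)} = \frac{g - 5}{P - 9} = \frac{-5 + g}{-9 + P}$)
$j{\left(O,H \right)} = - \frac{H}{3} - \frac{O}{3}$ ($j{\left(O,H \right)} = - \frac{O + H}{3} = - \frac{H + O}{3} = - \frac{H}{3} - \frac{O}{3}$)
$j{\left(-4,A{\left(14,-13 \right)} \right)} + 39789 = \left(- \frac{\frac{1}{-9 + 14} \left(-5 - 13\right)}{3} - - \frac{4}{3}\right) + 39789 = \left(- \frac{\frac{1}{5} \left(-18\right)}{3} + \frac{4}{3}\right) + 39789 = \left(\left(- \frac{1}{3}\right) \left(- \frac{18}{5}\right) + \frac{4}{3}\right) + 39789 = \left(\frac{6}{5} + \frac{4}{3}\right) + 39789 = \frac{38}{15} + 39789 = \frac{596873}{15}$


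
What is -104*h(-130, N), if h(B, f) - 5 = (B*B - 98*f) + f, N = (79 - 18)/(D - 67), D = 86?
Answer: -32788912/19 ≈ -1.7257e+6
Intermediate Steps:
N = 61/19 (N = (79 - 18)/(86 - 67) = 61/19 ≈ 3.2105)
h(B, f) = 5 + B² - 97*f (h(B, f) = 5 + ((B*B - 98*f) + f) = 5 + ((B² - 98*f) + f) = 5 + (B² - 97*f) = 5 + B² - 97*f)
-104*h(-130, N) = -104*(5 + (-130)² - 97*61/19) = -104*(5 + 16900 - 5917/19) = -104*315278/19 = -32788912/19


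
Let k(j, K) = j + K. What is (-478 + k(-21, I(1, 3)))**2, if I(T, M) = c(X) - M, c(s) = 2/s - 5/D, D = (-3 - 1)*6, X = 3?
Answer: 16072081/64 ≈ 2.5113e+5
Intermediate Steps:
D = -24 (D = -4*6 = -24)
c(s) = 5/24 + 2/s (c(s) = 2/s - 5/(-24) = 2/s - 5*(-1/24) = 2/s + 5/24 = 5/24 + 2/s)
I(T, M) = 7/8 - M (I(T, M) = (5/24 + 2/3) - M = 7/8 - M)
k(j, K) = K + j
(-478 + k(-21, I(1, 3)))**2 = (-478 + ((7/8 - 1*3) - 21))**2 = (-478 + ((7/8 - 3) - 21))**2 = (-478 + (-17/8 - 21))**2 = (-478 - 185/8)**2 = (-4009/8)**2 = 16072081/64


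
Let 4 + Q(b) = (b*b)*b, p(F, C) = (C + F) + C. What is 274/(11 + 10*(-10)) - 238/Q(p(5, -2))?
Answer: 20360/267 ≈ 76.255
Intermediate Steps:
p(F, C) = F + 2*C
Q(b) = -4 + b³ (Q(b) = -4 + (b*b)*b = -4 + b²*b = -4 + b³)
274/(11 + 10*(-10)) - 238/Q(p(5, -2)) = 274/(11 + 10*(-10)) - 238/(-4 + (5 + 2*(-2))³) = 274/(11 - 100) - 238/(-4 + (5 - 4)³) = 274/(-89) - 238/(-4 + 1³) = 274*(-1/89) - 238/(-4 + 1) = -274/89 - 238/(-3) = -274/89 - 238*(-⅓) = -274/89 + 238/3 = 20360/267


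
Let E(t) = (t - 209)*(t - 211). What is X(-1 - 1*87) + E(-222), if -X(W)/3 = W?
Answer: 186887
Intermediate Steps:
X(W) = -3*W
E(t) = (-211 + t)*(-209 + t) (E(t) = (-209 + t)*(-211 + t) = (-211 + t)*(-209 + t))
X(-1 - 1*87) + E(-222) = -3*(-1 - 1*87) + (44099 + (-222)² - 420*(-222)) = -3*(-1 - 87) + (44099 + 49284 + 93240) = -3*(-88) + 186623 = 264 + 186623 = 186887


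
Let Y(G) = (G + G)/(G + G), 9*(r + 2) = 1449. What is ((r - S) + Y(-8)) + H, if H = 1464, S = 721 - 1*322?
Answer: 1225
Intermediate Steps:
S = 399 (S = 721 - 322 = 399)
r = 159 (r = -2 + (⅑)*1449 = -2 + 161 = 159)
Y(G) = 1 (Y(G) = (2*G)/((2*G)) = (2*G)*(1/(2*G)) = 1)
((r - S) + Y(-8)) + H = ((159 - 1*399) + 1) + 1464 = ((159 - 399) + 1) + 1464 = (-240 + 1) + 1464 = -239 + 1464 = 1225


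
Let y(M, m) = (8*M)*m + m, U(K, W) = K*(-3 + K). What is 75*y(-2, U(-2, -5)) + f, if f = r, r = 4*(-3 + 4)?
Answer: -11246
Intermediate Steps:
y(M, m) = m + 8*M*m (y(M, m) = 8*M*m + m = m + 8*M*m)
r = 4 (r = 4*1 = 4)
f = 4
75*y(-2, U(-2, -5)) + f = 75*((-2*(-3 - 2))*(1 + 8*(-2))) + 4 = 75*((-2*(-5))*(1 - 16)) + 4 = 75*(10*(-15)) + 4 = 75*(-150) + 4 = -11250 + 4 = -11246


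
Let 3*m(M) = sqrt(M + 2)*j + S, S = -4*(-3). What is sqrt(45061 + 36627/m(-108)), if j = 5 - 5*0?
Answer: sqrt((650613 + 225305*I*sqrt(106))/(12 + 5*I*sqrt(106))) ≈ 213.44 - 4.7426*I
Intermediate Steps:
S = 12
j = 5 (j = 5 + 0 = 5)
m(M) = 4 + 5*sqrt(2 + M)/3 (m(M) = (sqrt(M + 2)*5 + 12)/3 = (sqrt(2 + M)*5 + 12)/3 = (5*sqrt(2 + M) + 12)/3 = (12 + 5*sqrt(2 + M))/3 = 4 + 5*sqrt(2 + M)/3)
sqrt(45061 + 36627/m(-108)) = sqrt(45061 + 36627/(4 + 5*sqrt(2 - 108)/3)) = sqrt(45061 + 36627/(4 + 5*sqrt(-106)/3)) = sqrt(45061 + 36627/(4 + 5*(I*sqrt(106))/3)) = sqrt(45061 + 36627/(4 + 5*I*sqrt(106)/3))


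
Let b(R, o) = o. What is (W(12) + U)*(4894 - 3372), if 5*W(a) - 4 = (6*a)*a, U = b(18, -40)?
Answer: 1016696/5 ≈ 2.0334e+5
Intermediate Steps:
U = -40
W(a) = 4/5 + 6*a**2/5 (W(a) = 4/5 + ((6*a)*a)/5 = 4/5 + (6*a**2)/5 = 4/5 + 6*a**2/5)
(W(12) + U)*(4894 - 3372) = ((4/5 + (6/5)*12**2) - 40)*(4894 - 3372) = ((4/5 + (6/5)*144) - 40)*1522 = ((4/5 + 864/5) - 40)*1522 = (868/5 - 40)*1522 = (668/5)*1522 = 1016696/5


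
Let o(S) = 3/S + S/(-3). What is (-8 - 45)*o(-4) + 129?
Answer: 1177/12 ≈ 98.083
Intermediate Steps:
o(S) = 3/S - S/3 (o(S) = 3/S + S*(-1/3) = 3/S - S/3)
(-8 - 45)*o(-4) + 129 = (-8 - 45)*(3/(-4) - 1/3*(-4)) + 129 = -53*(3*(-1/4) + 4/3) + 129 = -53*(-3/4 + 4/3) + 129 = -53*7/12 + 129 = -371/12 + 129 = 1177/12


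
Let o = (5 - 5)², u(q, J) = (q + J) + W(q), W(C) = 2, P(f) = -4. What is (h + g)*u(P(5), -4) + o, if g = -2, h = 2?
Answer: 0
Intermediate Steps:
u(q, J) = 2 + J + q (u(q, J) = (q + J) + 2 = (J + q) + 2 = 2 + J + q)
o = 0 (o = 0² = 0)
(h + g)*u(P(5), -4) + o = (2 - 2)*(2 - 4 - 4) + 0 = 0*(-6) + 0 = 0 + 0 = 0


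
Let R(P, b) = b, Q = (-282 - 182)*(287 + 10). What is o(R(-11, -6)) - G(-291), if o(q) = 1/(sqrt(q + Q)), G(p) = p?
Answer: 291 - I*sqrt(137814)/137814 ≈ 291.0 - 0.0026937*I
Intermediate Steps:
Q = -137808 (Q = -464*297 = -137808)
o(q) = 1/sqrt(-137808 + q) (o(q) = 1/(sqrt(q - 137808)) = 1/(sqrt(-137808 + q)) = 1/sqrt(-137808 + q))
o(R(-11, -6)) - G(-291) = 1/sqrt(-137808 - 6) - 1*(-291) = 1/sqrt(-137814) + 291 = -I*sqrt(137814)/137814 + 291 = 291 - I*sqrt(137814)/137814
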